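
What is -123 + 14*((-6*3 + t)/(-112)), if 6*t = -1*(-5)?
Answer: -5801/48 ≈ -120.85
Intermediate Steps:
t = ⅚ (t = (-1*(-5))/6 = (⅙)*5 = ⅚ ≈ 0.83333)
-123 + 14*((-6*3 + t)/(-112)) = -123 + 14*((-6*3 + ⅚)/(-112)) = -123 + 14*((-18 + ⅚)*(-1/112)) = -123 + 14*(-103/6*(-1/112)) = -123 + 14*(103/672) = -123 + 103/48 = -5801/48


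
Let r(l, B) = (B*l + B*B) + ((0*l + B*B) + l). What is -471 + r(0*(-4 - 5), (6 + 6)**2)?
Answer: 41001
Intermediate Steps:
r(l, B) = l + 2*B**2 + B*l (r(l, B) = (B*l + B**2) + ((0 + B**2) + l) = (B**2 + B*l) + (B**2 + l) = (B**2 + B*l) + (l + B**2) = l + 2*B**2 + B*l)
-471 + r(0*(-4 - 5), (6 + 6)**2) = -471 + (0*(-4 - 5) + 2*((6 + 6)**2)**2 + (6 + 6)**2*(0*(-4 - 5))) = -471 + (0*(-9) + 2*(12**2)**2 + 12**2*(0*(-9))) = -471 + (0 + 2*144**2 + 144*0) = -471 + (0 + 2*20736 + 0) = -471 + (0 + 41472 + 0) = -471 + 41472 = 41001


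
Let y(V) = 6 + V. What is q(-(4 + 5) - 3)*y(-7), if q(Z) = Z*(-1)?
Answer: -12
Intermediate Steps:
q(Z) = -Z
q(-(4 + 5) - 3)*y(-7) = (-(-(4 + 5) - 3))*(6 - 7) = -(-1*9 - 3)*(-1) = -(-9 - 3)*(-1) = -1*(-12)*(-1) = 12*(-1) = -12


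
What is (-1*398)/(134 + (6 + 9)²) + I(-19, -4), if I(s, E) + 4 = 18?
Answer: 4628/359 ≈ 12.891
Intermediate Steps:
I(s, E) = 14 (I(s, E) = -4 + 18 = 14)
(-1*398)/(134 + (6 + 9)²) + I(-19, -4) = (-1*398)/(134 + (6 + 9)²) + 14 = -398/(134 + 15²) + 14 = -398/(134 + 225) + 14 = -398/359 + 14 = 4628/359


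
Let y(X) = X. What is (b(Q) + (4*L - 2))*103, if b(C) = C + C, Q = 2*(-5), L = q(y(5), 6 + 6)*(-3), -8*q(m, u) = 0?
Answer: -2266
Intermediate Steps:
q(m, u) = 0 (q(m, u) = -⅛*0 = 0)
L = 0 (L = 0*(-3) = 0)
Q = -10
b(C) = 2*C
(b(Q) + (4*L - 2))*103 = (2*(-10) + (4*0 - 2))*103 = (-20 + (0 - 2))*103 = (-20 - 2)*103 = -22*103 = -2266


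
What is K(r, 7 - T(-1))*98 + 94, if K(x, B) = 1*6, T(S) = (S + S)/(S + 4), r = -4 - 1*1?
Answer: 682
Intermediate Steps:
r = -5 (r = -4 - 1 = -5)
T(S) = 2*S/(4 + S) (T(S) = (2*S)/(4 + S) = 2*S/(4 + S))
K(x, B) = 6
K(r, 7 - T(-1))*98 + 94 = 6*98 + 94 = 588 + 94 = 682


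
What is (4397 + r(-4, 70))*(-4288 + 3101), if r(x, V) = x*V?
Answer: -4886879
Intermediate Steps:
r(x, V) = V*x
(4397 + r(-4, 70))*(-4288 + 3101) = (4397 + 70*(-4))*(-4288 + 3101) = (4397 - 280)*(-1187) = 4117*(-1187) = -4886879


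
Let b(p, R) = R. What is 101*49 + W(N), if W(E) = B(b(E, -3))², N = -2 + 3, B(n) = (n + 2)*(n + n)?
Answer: 4985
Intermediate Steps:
B(n) = 2*n*(2 + n) (B(n) = (2 + n)*(2*n) = 2*n*(2 + n))
N = 1
W(E) = 36 (W(E) = (2*(-3)*(2 - 3))² = (2*(-3)*(-1))² = 6² = 36)
101*49 + W(N) = 101*49 + 36 = 4949 + 36 = 4985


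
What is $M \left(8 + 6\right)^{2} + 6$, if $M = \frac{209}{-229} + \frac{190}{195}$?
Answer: $\frac{161582}{8931} \approx 18.092$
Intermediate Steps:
$M = \frac{551}{8931}$ ($M = 209 \left(- \frac{1}{229}\right) + 190 \cdot \frac{1}{195} = - \frac{209}{229} + \frac{38}{39} = \frac{551}{8931} \approx 0.061695$)
$M \left(8 + 6\right)^{2} + 6 = \frac{551 \left(8 + 6\right)^{2}}{8931} + 6 = \frac{551 \cdot 14^{2}}{8931} + 6 = \frac{551}{8931} \cdot 196 + 6 = \frac{107996}{8931} + 6 = \frac{161582}{8931}$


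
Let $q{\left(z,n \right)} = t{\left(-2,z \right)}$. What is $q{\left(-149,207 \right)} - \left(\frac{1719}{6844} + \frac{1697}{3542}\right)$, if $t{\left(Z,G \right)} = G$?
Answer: $- \frac{1814839359}{12120724} \approx -149.73$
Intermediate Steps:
$q{\left(z,n \right)} = z$
$q{\left(-149,207 \right)} - \left(\frac{1719}{6844} + \frac{1697}{3542}\right) = -149 - \left(\frac{1719}{6844} + \frac{1697}{3542}\right) = -149 - \frac{8851483}{12120724} = - \frac{1814839359}{12120724}$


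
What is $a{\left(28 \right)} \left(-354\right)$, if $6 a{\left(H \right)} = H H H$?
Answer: $-1295168$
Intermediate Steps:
$a{\left(H \right)} = \frac{H^{3}}{6}$ ($a{\left(H \right)} = \frac{H H H}{6} = \frac{H^{2} H}{6} = \frac{H^{3}}{6}$)
$a{\left(28 \right)} \left(-354\right) = \frac{28^{3}}{6} \left(-354\right) = \frac{1}{6} \cdot 21952 \left(-354\right) = \frac{10976}{3} \left(-354\right) = -1295168$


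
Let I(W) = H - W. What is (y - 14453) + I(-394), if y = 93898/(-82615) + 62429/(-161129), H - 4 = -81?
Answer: -188194087390237/13311672335 ≈ -14138.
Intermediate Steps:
H = -77 (H = 4 - 81 = -77)
y = -20287262677/13311672335 (y = 93898*(-1/82615) + 62429*(-1/161129) = -93898/82615 - 62429/161129 = -20287262677/13311672335 ≈ -1.5240)
I(W) = -77 - W
(y - 14453) + I(-394) = (-20287262677/13311672335 - 14453) + (-77 - 1*(-394)) = -192413887520432/13311672335 + (-77 + 394) = -192413887520432/13311672335 + 317 = -188194087390237/13311672335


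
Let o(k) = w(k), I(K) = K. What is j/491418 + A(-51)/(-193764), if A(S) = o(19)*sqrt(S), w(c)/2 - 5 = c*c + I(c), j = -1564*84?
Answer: -952/3561 - 385*I*sqrt(51)/96882 ≈ -0.26734 - 0.028379*I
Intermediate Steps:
j = -131376
w(c) = 10 + 2*c + 2*c**2 (w(c) = 10 + 2*(c*c + c) = 10 + 2*(c**2 + c) = 10 + 2*(c + c**2) = 10 + (2*c + 2*c**2) = 10 + 2*c + 2*c**2)
o(k) = 10 + 2*k + 2*k**2
A(S) = 770*sqrt(S) (A(S) = (10 + 2*19 + 2*19**2)*sqrt(S) = (10 + 38 + 2*361)*sqrt(S) = (10 + 38 + 722)*sqrt(S) = 770*sqrt(S))
j/491418 + A(-51)/(-193764) = -131376/491418 + (770*sqrt(-51))/(-193764) = -131376*1/491418 + (770*(I*sqrt(51)))*(-1/193764) = -952/3561 + (770*I*sqrt(51))*(-1/193764) = -952/3561 - 385*I*sqrt(51)/96882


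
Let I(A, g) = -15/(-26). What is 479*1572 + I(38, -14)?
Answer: 19577703/26 ≈ 7.5299e+5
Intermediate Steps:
I(A, g) = 15/26 (I(A, g) = -15*(-1/26) = 15/26)
479*1572 + I(38, -14) = 479*1572 + 15/26 = 752988 + 15/26 = 19577703/26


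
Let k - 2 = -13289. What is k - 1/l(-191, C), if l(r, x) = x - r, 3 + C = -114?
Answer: -983239/74 ≈ -13287.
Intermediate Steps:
C = -117 (C = -3 - 114 = -117)
k = -13287 (k = 2 - 13289 = -13287)
k - 1/l(-191, C) = -13287 - 1/(-117 - 1*(-191)) = -13287 - 1/(-117 + 191) = -13287 - 1/74 = -983239/74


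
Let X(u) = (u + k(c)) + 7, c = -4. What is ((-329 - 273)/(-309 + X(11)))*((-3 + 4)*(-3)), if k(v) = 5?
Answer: -903/143 ≈ -6.3147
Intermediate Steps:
X(u) = 12 + u (X(u) = (u + 5) + 7 = (5 + u) + 7 = 12 + u)
((-329 - 273)/(-309 + X(11)))*((-3 + 4)*(-3)) = ((-329 - 273)/(-309 + (12 + 11)))*((-3 + 4)*(-3)) = (-602/(-309 + 23))*(1*(-3)) = -602/(-286)*(-3) = -602*(-1/286)*(-3) = (301/143)*(-3) = -903/143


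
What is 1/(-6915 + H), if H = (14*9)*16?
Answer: -1/4899 ≈ -0.00020412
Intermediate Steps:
H = 2016 (H = 126*16 = 2016)
1/(-6915 + H) = 1/(-6915 + 2016) = 1/(-4899) = -1/4899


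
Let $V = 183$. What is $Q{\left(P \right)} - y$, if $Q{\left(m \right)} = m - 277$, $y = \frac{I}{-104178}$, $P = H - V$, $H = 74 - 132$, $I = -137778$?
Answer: $- \frac{9016997}{17363} \approx -519.32$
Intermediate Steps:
$H = -58$
$P = -241$ ($P = -58 - 183 = -241$)
$y = \frac{22963}{17363}$ ($y = - \frac{137778}{-104178} = \left(-137778\right) \left(- \frac{1}{104178}\right) = \frac{22963}{17363} \approx 1.3225$)
$Q{\left(m \right)} = -277 + m$ ($Q{\left(m \right)} = m - 277 = -277 + m$)
$Q{\left(P \right)} - y = \left(-277 - 241\right) - \frac{22963}{17363} = -518 - \frac{22963}{17363} = - \frac{9016997}{17363}$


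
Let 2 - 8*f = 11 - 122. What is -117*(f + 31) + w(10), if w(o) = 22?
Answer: -42061/8 ≈ -5257.6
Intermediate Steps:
f = 113/8 (f = 1/4 - (11 - 122)/8 = 1/4 - 1/8*(-111) = 1/4 + 111/8 = 113/8 ≈ 14.125)
-117*(f + 31) + w(10) = -117*(113/8 + 31) + 22 = -117*361/8 + 22 = -42237/8 + 22 = -42061/8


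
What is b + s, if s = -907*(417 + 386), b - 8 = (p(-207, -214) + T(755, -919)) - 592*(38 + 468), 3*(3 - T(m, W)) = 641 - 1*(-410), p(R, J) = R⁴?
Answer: 5505025766/3 ≈ 1.8350e+9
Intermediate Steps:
T(m, W) = -1042/3 (T(m, W) = 3 - (641 - 1*(-410))/3 = 3 - (641 + 410)/3 = 3 - ⅓*1051 = 3 - 1051/3 = -1042/3)
b = 5507210729/3 (b = 8 + (((-207)⁴ - 1042/3) - 592*(38 + 468)) = 8 + ((1836036801 - 1042/3) - 592*506) = 8 + (5508109361/3 - 299552) = 8 + 5507210705/3 = 5507210729/3 ≈ 1.8357e+9)
s = -728321 (s = -907*803 = -728321)
b + s = 5507210729/3 - 728321 = 5505025766/3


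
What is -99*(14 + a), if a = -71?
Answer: 5643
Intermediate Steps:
-99*(14 + a) = -99*(14 - 71) = -99*(-57) = 5643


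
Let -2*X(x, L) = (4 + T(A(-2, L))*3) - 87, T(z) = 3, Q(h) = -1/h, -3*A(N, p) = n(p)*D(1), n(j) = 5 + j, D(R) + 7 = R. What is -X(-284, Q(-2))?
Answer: -37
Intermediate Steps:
D(R) = -7 + R
A(N, p) = 10 + 2*p (A(N, p) = -(5 + p)*(-7 + 1)/3 = -(5 + p)*(-6)/3 = -(-30 - 6*p)/3 = 10 + 2*p)
X(x, L) = 37 (X(x, L) = -((4 + 3*3) - 87)/2 = -((4 + 9) - 87)/2 = -(13 - 87)/2 = -1/2*(-74) = 37)
-X(-284, Q(-2)) = -1*37 = -37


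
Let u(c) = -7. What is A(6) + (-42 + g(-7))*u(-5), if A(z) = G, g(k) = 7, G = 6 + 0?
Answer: 251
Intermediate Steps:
G = 6
A(z) = 6
A(6) + (-42 + g(-7))*u(-5) = 6 + (-42 + 7)*(-7) = 6 - 35*(-7) = 6 + 245 = 251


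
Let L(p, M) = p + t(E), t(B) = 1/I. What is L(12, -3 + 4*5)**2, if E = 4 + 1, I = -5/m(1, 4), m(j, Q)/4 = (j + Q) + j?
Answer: 1296/25 ≈ 51.840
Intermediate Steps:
m(j, Q) = 4*Q + 8*j (m(j, Q) = 4*((j + Q) + j) = 4*((Q + j) + j) = 4*(Q + 2*j) = 4*Q + 8*j)
I = -5/24 (I = -5/(4*4 + 8*1) = -5/(16 + 8) = -5/24 ≈ -0.20833)
E = 5
t(B) = -24/5 (t(B) = 1/(-5/24) = -24/5)
L(p, M) = -24/5 + p (L(p, M) = p - 24/5 = -24/5 + p)
L(12, -3 + 4*5)**2 = (-24/5 + 12)**2 = (36/5)**2 = 1296/25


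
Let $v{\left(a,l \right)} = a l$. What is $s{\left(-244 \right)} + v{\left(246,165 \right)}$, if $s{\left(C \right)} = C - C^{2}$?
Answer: $-19190$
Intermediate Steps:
$s{\left(-244 \right)} + v{\left(246,165 \right)} = - 244 \left(1 - -244\right) + 246 \cdot 165 = - 244 \left(1 + 244\right) + 40590 = \left(-244\right) 245 + 40590 = -59780 + 40590 = -19190$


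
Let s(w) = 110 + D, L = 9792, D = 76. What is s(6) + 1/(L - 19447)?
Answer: 1795829/9655 ≈ 186.00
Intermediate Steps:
s(w) = 186 (s(w) = 110 + 76 = 186)
s(6) + 1/(L - 19447) = 186 + 1/(9792 - 19447) = 186 + 1/(-9655) = 186 - 1/9655 = 1795829/9655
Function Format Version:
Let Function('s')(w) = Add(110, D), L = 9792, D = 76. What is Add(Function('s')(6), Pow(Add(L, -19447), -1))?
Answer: Rational(1795829, 9655) ≈ 186.00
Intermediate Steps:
Function('s')(w) = 186 (Function('s')(w) = Add(110, 76) = 186)
Add(Function('s')(6), Pow(Add(L, -19447), -1)) = Add(186, Pow(Add(9792, -19447), -1)) = Add(186, Pow(-9655, -1)) = Add(186, Rational(-1, 9655)) = Rational(1795829, 9655)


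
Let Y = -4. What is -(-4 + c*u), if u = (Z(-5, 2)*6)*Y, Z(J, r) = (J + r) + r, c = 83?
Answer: -1988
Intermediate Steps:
Z(J, r) = J + 2*r
u = 24 (u = ((-5 + 2*2)*6)*(-4) = ((-5 + 4)*6)*(-4) = -1*6*(-4) = -6*(-4) = 24)
-(-4 + c*u) = -(-4 + 83*24) = -(-4 + 1992) = -1*1988 = -1988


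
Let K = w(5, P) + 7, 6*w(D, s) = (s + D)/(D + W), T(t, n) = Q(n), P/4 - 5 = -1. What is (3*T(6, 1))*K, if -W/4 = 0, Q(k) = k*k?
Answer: 231/10 ≈ 23.100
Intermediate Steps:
P = 16 (P = 20 + 4*(-1) = 20 - 4 = 16)
Q(k) = k**2
T(t, n) = n**2
W = 0 (W = -4*0 = 0)
w(D, s) = (D + s)/(6*D) (w(D, s) = ((s + D)/(D + 0))/6 = ((D + s)/D)/6 = (D + s)/(6*D))
K = 77/10 (K = (1/6)*(5 + 16)/5 + 7 = (1/6)*(1/5)*21 + 7 = 7/10 + 7 = 77/10 ≈ 7.7000)
(3*T(6, 1))*K = (3*1**2)*(77/10) = (3*1)*(77/10) = 3*(77/10) = 231/10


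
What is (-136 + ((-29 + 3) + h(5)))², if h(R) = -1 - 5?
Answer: 28224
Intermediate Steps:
h(R) = -6
(-136 + ((-29 + 3) + h(5)))² = (-136 + ((-29 + 3) - 6))² = (-136 + (-26 - 6))² = (-136 - 32)² = (-168)² = 28224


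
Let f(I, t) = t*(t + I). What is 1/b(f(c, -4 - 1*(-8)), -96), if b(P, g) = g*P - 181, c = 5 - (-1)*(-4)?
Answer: -1/2101 ≈ -0.00047596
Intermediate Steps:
c = 1 (c = 5 - 1*4 = 5 - 4 = 1)
f(I, t) = t*(I + t)
b(P, g) = -181 + P*g (b(P, g) = P*g - 181 = -181 + P*g)
1/b(f(c, -4 - 1*(-8)), -96) = 1/(-181 + ((-4 - 1*(-8))*(1 + (-4 - 1*(-8))))*(-96)) = 1/(-181 + ((-4 + 8)*(1 + (-4 + 8)))*(-96)) = 1/(-181 + (4*(1 + 4))*(-96)) = 1/(-181 + (4*5)*(-96)) = 1/(-181 + 20*(-96)) = 1/(-181 - 1920) = 1/(-2101) = -1/2101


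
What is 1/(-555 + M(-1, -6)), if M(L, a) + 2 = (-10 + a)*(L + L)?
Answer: -1/525 ≈ -0.0019048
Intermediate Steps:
M(L, a) = -2 + 2*L*(-10 + a) (M(L, a) = -2 + (-10 + a)*(L + L) = -2 + (-10 + a)*(2*L) = -2 + 2*L*(-10 + a))
1/(-555 + M(-1, -6)) = 1/(-555 + (-2 - 20*(-1) + 2*(-1)*(-6))) = 1/(-555 + (-2 + 20 + 12)) = 1/(-555 + 30) = 1/(-525) = -1/525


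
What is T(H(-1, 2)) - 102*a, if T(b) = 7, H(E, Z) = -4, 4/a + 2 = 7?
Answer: -373/5 ≈ -74.600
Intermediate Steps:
a = ⅘ (a = 4/(-2 + 7) = 4/5 = 4*(⅕) = ⅘ ≈ 0.80000)
T(H(-1, 2)) - 102*a = 7 - 102*⅘ = 7 - 408/5 = -373/5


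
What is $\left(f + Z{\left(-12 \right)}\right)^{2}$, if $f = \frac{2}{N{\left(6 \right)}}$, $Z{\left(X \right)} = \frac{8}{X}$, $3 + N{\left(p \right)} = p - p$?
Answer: $\frac{16}{9} \approx 1.7778$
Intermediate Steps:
$N{\left(p \right)} = -3$ ($N{\left(p \right)} = -3 + \left(p - p\right) = -3 + 0 = -3$)
$f = - \frac{2}{3}$ ($f = \frac{2}{-3} = 2 \left(- \frac{1}{3}\right) = - \frac{2}{3} \approx -0.66667$)
$\left(f + Z{\left(-12 \right)}\right)^{2} = \left(- \frac{2}{3} + \frac{8}{-12}\right)^{2} = \left(- \frac{2}{3} + 8 \left(- \frac{1}{12}\right)\right)^{2} = \left(- \frac{2}{3} - \frac{2}{3}\right)^{2} = \left(- \frac{4}{3}\right)^{2} = \frac{16}{9}$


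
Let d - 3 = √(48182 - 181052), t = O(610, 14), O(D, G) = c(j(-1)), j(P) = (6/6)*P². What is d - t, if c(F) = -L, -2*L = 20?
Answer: -7 + I*√132870 ≈ -7.0 + 364.51*I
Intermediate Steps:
L = -10 (L = -½*20 = -10)
j(P) = P² (j(P) = (6*(⅙))*P² = 1*P² = P²)
c(F) = 10 (c(F) = -1*(-10) = 10)
O(D, G) = 10
t = 10
d = 3 + I*√132870 (d = 3 + √(48182 - 181052) = 3 + √(-132870) = 3 + I*√132870 ≈ 3.0 + 364.51*I)
d - t = (3 + I*√132870) - 1*10 = (3 + I*√132870) - 10 = -7 + I*√132870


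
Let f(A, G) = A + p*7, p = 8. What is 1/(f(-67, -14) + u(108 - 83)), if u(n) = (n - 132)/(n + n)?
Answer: -50/657 ≈ -0.076103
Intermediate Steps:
u(n) = (-132 + n)/(2*n) (u(n) = (-132 + n)/((2*n)) = (-132 + n)*(1/(2*n)) = (-132 + n)/(2*n))
f(A, G) = 56 + A (f(A, G) = A + 8*7 = A + 56 = 56 + A)
1/(f(-67, -14) + u(108 - 83)) = 1/((56 - 67) + (-132 + (108 - 83))/(2*(108 - 83))) = 1/(-11 + (½)*(-132 + 25)/25) = 1/(-11 + (½)*(1/25)*(-107)) = 1/(-11 - 107/50) = 1/(-657/50) = -50/657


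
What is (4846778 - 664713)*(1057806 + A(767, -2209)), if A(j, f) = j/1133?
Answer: 5012183845802725/1133 ≈ 4.4238e+12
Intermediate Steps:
A(j, f) = j/1133 (A(j, f) = j*(1/1133) = j/1133)
(4846778 - 664713)*(1057806 + A(767, -2209)) = (4846778 - 664713)*(1057806 + (1/1133)*767) = 4182065*(1057806 + 767/1133) = 4182065*(1198494965/1133) = 5012183845802725/1133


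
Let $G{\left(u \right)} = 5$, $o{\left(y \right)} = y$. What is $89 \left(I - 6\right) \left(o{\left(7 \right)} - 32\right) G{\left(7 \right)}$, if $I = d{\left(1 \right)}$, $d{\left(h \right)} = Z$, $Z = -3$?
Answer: $100125$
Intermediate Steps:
$d{\left(h \right)} = -3$
$I = -3$
$89 \left(I - 6\right) \left(o{\left(7 \right)} - 32\right) G{\left(7 \right)} = 89 \left(-3 - 6\right) \left(7 - 32\right) 5 = 89 \left(\left(-9\right) \left(-25\right)\right) 5 = 89 \cdot 225 \cdot 5 = 20025 \cdot 5 = 100125$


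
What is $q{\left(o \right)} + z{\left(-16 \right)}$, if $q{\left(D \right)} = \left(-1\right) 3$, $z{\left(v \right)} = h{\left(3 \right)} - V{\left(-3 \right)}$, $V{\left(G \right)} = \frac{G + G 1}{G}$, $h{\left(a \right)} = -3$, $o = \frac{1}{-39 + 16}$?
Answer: $-8$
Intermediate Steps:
$o = - \frac{1}{23}$ ($o = \frac{1}{-23} = - \frac{1}{23} \approx -0.043478$)
$V{\left(G \right)} = 2$ ($V{\left(G \right)} = \frac{G + G}{G} = \frac{2 G}{G} = 2$)
$z{\left(v \right)} = -5$ ($z{\left(v \right)} = -3 - 2 = -5$)
$q{\left(D \right)} = -3$
$q{\left(o \right)} + z{\left(-16 \right)} = -3 - 5 = -8$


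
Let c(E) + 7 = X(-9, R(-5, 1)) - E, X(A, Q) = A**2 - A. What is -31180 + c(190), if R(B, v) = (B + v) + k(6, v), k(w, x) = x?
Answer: -31287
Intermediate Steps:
R(B, v) = B + 2*v (R(B, v) = (B + v) + v = B + 2*v)
c(E) = 83 - E (c(E) = -7 + (-9*(-1 - 9) - E) = -7 + (-9*(-10) - E) = -7 + (90 - E) = 83 - E)
-31180 + c(190) = -31180 + (83 - 1*190) = -31180 + (83 - 190) = -31180 - 107 = -31287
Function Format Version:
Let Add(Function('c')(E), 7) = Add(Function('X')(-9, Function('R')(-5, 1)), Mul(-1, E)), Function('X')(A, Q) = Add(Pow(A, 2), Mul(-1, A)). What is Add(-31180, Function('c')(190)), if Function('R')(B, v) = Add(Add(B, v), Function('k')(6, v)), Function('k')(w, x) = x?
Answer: -31287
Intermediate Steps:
Function('R')(B, v) = Add(B, Mul(2, v)) (Function('R')(B, v) = Add(Add(B, v), v) = Add(B, Mul(2, v)))
Function('c')(E) = Add(83, Mul(-1, E)) (Function('c')(E) = Add(-7, Add(Mul(-9, Add(-1, -9)), Mul(-1, E))) = Add(-7, Add(Mul(-9, -10), Mul(-1, E))) = Add(-7, Add(90, Mul(-1, E))) = Add(83, Mul(-1, E)))
Add(-31180, Function('c')(190)) = Add(-31180, Add(83, Mul(-1, 190))) = Add(-31180, Add(83, -190)) = Add(-31180, -107) = -31287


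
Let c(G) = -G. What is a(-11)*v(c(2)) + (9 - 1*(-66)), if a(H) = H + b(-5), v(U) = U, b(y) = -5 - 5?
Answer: 117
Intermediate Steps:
b(y) = -10
a(H) = -10 + H (a(H) = H - 10 = -10 + H)
a(-11)*v(c(2)) + (9 - 1*(-66)) = (-10 - 11)*(-1*2) + (9 - 1*(-66)) = -21*(-2) + (9 + 66) = 42 + 75 = 117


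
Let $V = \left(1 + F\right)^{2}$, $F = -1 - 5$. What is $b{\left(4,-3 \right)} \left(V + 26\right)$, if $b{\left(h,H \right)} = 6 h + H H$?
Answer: $1683$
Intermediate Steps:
$b{\left(h,H \right)} = H^{2} + 6 h$ ($b{\left(h,H \right)} = 6 h + H^{2} = H^{2} + 6 h$)
$F = -6$ ($F = -1 - 5 = -6$)
$V = 25$ ($V = \left(1 - 6\right)^{2} = \left(-5\right)^{2} = 25$)
$b{\left(4,-3 \right)} \left(V + 26\right) = \left(\left(-3\right)^{2} + 6 \cdot 4\right) \left(25 + 26\right) = \left(9 + 24\right) 51 = 33 \cdot 51 = 1683$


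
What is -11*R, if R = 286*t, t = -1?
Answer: 3146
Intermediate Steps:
R = -286 (R = 286*(-1) = -286)
-11*R = -11*(-286) = 3146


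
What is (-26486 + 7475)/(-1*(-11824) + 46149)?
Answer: -19011/57973 ≈ -0.32793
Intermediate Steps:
(-26486 + 7475)/(-1*(-11824) + 46149) = -19011/(11824 + 46149) = -19011/57973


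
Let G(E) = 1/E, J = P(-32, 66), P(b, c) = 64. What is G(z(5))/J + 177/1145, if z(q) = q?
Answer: 11557/73280 ≈ 0.15771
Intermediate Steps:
J = 64
G(z(5))/J + 177/1145 = 1/(5*64) + 177/1145 = (⅕)*(1/64) + 177*(1/1145) = 1/320 + 177/1145 = 11557/73280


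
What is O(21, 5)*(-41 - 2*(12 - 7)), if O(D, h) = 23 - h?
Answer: -918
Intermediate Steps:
O(21, 5)*(-41 - 2*(12 - 7)) = (23 - 1*5)*(-41 - 2*(12 - 7)) = (23 - 5)*(-41 - 2*5) = 18*(-41 - 10) = 18*(-51) = -918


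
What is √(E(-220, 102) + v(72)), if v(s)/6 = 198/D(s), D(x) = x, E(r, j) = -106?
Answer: I*√358/2 ≈ 9.4604*I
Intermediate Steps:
v(s) = 1188/s (v(s) = 6*(198/s) = 1188/s)
√(E(-220, 102) + v(72)) = √(-106 + 1188/72) = √(-106 + 1188*(1/72)) = √(-106 + 33/2) = √(-179/2) = I*√358/2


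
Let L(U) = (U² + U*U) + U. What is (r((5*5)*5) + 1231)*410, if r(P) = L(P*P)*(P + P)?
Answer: 50050430192210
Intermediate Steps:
L(U) = U + 2*U² (L(U) = (U² + U²) + U = 2*U² + U = U + 2*U²)
r(P) = 2*P³*(1 + 2*P²) (r(P) = ((P*P)*(1 + 2*(P*P)))*(P + P) = (P²*(1 + 2*P²))*(2*P) = 2*P³*(1 + 2*P²))
(r((5*5)*5) + 1231)*410 = (((5*5)*5)³*(2 + 4*((5*5)*5)²) + 1231)*410 = ((25*5)³*(2 + 4*(25*5)²) + 1231)*410 = (125³*(2 + 4*125²) + 1231)*410 = (1953125*(2 + 4*15625) + 1231)*410 = (1953125*(2 + 62500) + 1231)*410 = (1953125*62502 + 1231)*410 = (122074218750 + 1231)*410 = 122074219981*410 = 50050430192210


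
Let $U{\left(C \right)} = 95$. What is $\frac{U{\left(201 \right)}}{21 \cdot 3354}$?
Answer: $\frac{95}{70434} \approx 0.0013488$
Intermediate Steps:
$\frac{U{\left(201 \right)}}{21 \cdot 3354} = \frac{95}{21 \cdot 3354} = \frac{95}{70434}$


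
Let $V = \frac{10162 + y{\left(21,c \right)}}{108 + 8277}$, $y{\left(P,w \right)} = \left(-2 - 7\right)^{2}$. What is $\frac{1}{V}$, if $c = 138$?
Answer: $\frac{8385}{10243} \approx 0.81861$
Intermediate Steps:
$y{\left(P,w \right)} = 81$ ($y{\left(P,w \right)} = \left(-9\right)^{2} = 81$)
$V = \frac{10243}{8385}$ ($V = \frac{10162 + 81}{108 + 8277} = \frac{10243}{8385} \approx 1.2216$)
$\frac{1}{V} = \frac{1}{\frac{10243}{8385}} = \frac{8385}{10243}$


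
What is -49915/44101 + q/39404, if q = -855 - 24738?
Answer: -3095527553/1737755804 ≈ -1.7813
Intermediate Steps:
q = -25593
-49915/44101 + q/39404 = -49915/44101 - 25593/39404 = -3095527553/1737755804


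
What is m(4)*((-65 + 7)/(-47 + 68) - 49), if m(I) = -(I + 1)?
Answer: 5435/21 ≈ 258.81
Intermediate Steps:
m(I) = -1 - I (m(I) = -(1 + I) = -1 - I)
m(4)*((-65 + 7)/(-47 + 68) - 49) = (-1 - 1*4)*((-65 + 7)/(-47 + 68) - 49) = (-1 - 4)*(-58/21 - 49) = -5*(-58*1/21 - 49) = -5*(-58/21 - 49) = -5*(-1087/21) = 5435/21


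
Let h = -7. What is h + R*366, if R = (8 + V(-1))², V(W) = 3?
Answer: 44279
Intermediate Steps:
R = 121 (R = (8 + 3)² = 11² = 121)
h + R*366 = -7 + 121*366 = -7 + 44286 = 44279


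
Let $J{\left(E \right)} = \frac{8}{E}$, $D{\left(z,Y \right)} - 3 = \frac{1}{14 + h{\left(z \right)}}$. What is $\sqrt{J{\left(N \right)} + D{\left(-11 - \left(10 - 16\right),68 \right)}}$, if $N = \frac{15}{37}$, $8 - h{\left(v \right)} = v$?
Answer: $\frac{\sqrt{46110}}{45} \approx 4.7718$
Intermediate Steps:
$h{\left(v \right)} = 8 - v$
$D{\left(z,Y \right)} = 3 + \frac{1}{22 - z}$ ($D{\left(z,Y \right)} = 3 + \frac{1}{14 - \left(-8 + z\right)} = 3 + \frac{1}{22 - z}$)
$N = \frac{15}{37}$ ($N = 15 \cdot \frac{1}{37} = \frac{15}{37} \approx 0.40541$)
$\sqrt{J{\left(N \right)} + D{\left(-11 - \left(10 - 16\right),68 \right)}} = \sqrt{\frac{8}{\frac{15}{37}} + \frac{-67 + 3 \left(-11 - \left(10 - 16\right)\right)}{-22 - \left(21 - 16\right)}} = \sqrt{8 \cdot \frac{37}{15} + \frac{-67 + 3 \left(-11 - \left(10 - 16\right)\right)}{-22 - 5}} = \sqrt{\frac{296}{15} + \frac{-67 + 3 \left(-11 - -6\right)}{-22 - 5}} = \sqrt{\frac{296}{15} + \frac{-67 + 3 \left(-11 + 6\right)}{-22 + \left(-11 + 6\right)}} = \sqrt{\frac{296}{15} + \frac{-67 + 3 \left(-5\right)}{-22 - 5}} = \sqrt{\frac{296}{15} + \frac{-67 - 15}{-27}} = \sqrt{\frac{296}{15} - - \frac{82}{27}} = \sqrt{\frac{296}{15} + \frac{82}{27}} = \sqrt{\frac{3074}{135}} = \frac{\sqrt{46110}}{45}$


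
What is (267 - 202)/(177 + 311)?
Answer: 65/488 ≈ 0.13320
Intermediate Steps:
(267 - 202)/(177 + 311) = 65/488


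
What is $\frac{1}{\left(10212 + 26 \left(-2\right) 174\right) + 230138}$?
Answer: $\frac{1}{231302} \approx 4.3234 \cdot 10^{-6}$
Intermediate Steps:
$\frac{1}{\left(10212 + 26 \left(-2\right) 174\right) + 230138} = \frac{1}{\left(10212 - 9048\right) + 230138} = \frac{1}{1164 + 230138} = \frac{1}{231302}$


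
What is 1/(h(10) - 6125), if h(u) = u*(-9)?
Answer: -1/6215 ≈ -0.00016090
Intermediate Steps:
h(u) = -9*u
1/(h(10) - 6125) = 1/(-9*10 - 6125) = 1/(-90 - 6125) = 1/(-6215) = -1/6215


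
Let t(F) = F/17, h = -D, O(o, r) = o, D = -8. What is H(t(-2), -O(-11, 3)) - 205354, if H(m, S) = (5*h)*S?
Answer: -204914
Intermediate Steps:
h = 8 (h = -1*(-8) = 8)
t(F) = F/17 (t(F) = F*(1/17) = F/17)
H(m, S) = 40*S (H(m, S) = (5*8)*S = 40*S)
H(t(-2), -O(-11, 3)) - 205354 = 40*(-1*(-11)) - 205354 = 40*11 - 205354 = 440 - 205354 = -204914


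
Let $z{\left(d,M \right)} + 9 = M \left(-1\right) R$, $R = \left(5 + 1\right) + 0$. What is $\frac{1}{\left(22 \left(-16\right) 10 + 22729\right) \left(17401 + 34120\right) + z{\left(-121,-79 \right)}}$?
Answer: $\frac{1}{989667354} \approx 1.0104 \cdot 10^{-9}$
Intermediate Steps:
$R = 6$ ($R = 6 + 0 = 6$)
$z{\left(d,M \right)} = -9 - 6 M$ ($z{\left(d,M \right)} = -9 + M \left(-1\right) 6 = -9 + - M 6 = -9 - 6 M$)
$\frac{1}{\left(22 \left(-16\right) 10 + 22729\right) \left(17401 + 34120\right) + z{\left(-121,-79 \right)}} = \frac{1}{\left(22 \left(-16\right) 10 + 22729\right) \left(17401 + 34120\right) - -465} = \frac{1}{\left(\left(-352\right) 10 + 22729\right) 51521 + \left(-9 + 474\right)} = \frac{1}{\left(-3520 + 22729\right) 51521 + 465} = \frac{1}{19209 \cdot 51521 + 465} = \frac{1}{989666889 + 465} = \frac{1}{989667354}$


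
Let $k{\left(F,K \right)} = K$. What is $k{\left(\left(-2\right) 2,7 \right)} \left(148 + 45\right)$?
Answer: $1351$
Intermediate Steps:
$k{\left(\left(-2\right) 2,7 \right)} \left(148 + 45\right) = 7 \left(148 + 45\right) = 7 \cdot 193 = 1351$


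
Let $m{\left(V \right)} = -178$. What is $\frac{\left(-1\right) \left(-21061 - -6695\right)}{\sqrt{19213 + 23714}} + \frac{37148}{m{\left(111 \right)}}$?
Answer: $- \frac{18574}{89} + \frac{14366 \sqrt{42927}}{42927} \approx -139.36$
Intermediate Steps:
$\frac{\left(-1\right) \left(-21061 - -6695\right)}{\sqrt{19213 + 23714}} + \frac{37148}{m{\left(111 \right)}} = \frac{\left(-1\right) \left(-21061 - -6695\right)}{\sqrt{19213 + 23714}} + \frac{37148}{-178} = \frac{\left(-1\right) \left(-21061 + 6695\right)}{\sqrt{42927}} + 37148 \left(- \frac{1}{178}\right) = \left(-1\right) \left(-14366\right) \frac{\sqrt{42927}}{42927} - \frac{18574}{89} = 14366 \frac{\sqrt{42927}}{42927} - \frac{18574}{89} = \frac{14366 \sqrt{42927}}{42927} - \frac{18574}{89} = - \frac{18574}{89} + \frac{14366 \sqrt{42927}}{42927}$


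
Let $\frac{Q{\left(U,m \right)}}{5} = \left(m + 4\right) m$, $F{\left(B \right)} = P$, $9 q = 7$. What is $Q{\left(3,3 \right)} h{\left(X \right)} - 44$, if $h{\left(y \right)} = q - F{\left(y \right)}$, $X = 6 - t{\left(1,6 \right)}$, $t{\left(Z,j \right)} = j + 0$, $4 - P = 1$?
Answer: $- \frac{832}{3} \approx -277.33$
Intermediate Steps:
$q = \frac{7}{9}$ ($q = \frac{1}{9} \cdot 7 = \frac{7}{9} \approx 0.77778$)
$P = 3$ ($P = 4 - 1 = 3$)
$t{\left(Z,j \right)} = j$
$F{\left(B \right)} = 3$
$Q{\left(U,m \right)} = 5 m \left(4 + m\right)$ ($Q{\left(U,m \right)} = 5 \left(m + 4\right) m = 5 \left(4 + m\right) m = 5 m \left(4 + m\right)$)
$X = 0$ ($X = 6 - 6 = 0$)
$h{\left(y \right)} = - \frac{20}{9}$ ($h{\left(y \right)} = \frac{7}{9} - 3 = - \frac{20}{9}$)
$Q{\left(3,3 \right)} h{\left(X \right)} - 44 = 5 \cdot 3 \left(4 + 3\right) \left(- \frac{20}{9}\right) - 44 = 5 \cdot 3 \cdot 7 \left(- \frac{20}{9}\right) - 44 = 105 \left(- \frac{20}{9}\right) - 44 = - \frac{700}{3} - 44 = - \frac{832}{3}$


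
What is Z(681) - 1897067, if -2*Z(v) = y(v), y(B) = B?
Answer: -3794815/2 ≈ -1.8974e+6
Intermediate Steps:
Z(v) = -v/2
Z(681) - 1897067 = -½*681 - 1897067 = -681/2 - 1897067 = -3794815/2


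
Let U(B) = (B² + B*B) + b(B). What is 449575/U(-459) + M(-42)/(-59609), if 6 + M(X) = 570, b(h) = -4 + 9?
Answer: 26561065187/25117265503 ≈ 1.0575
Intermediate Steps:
b(h) = 5
M(X) = 564 (M(X) = -6 + 570 = 564)
U(B) = 5 + 2*B² (U(B) = (B² + B*B) + 5 = (B² + B²) + 5 = 2*B² + 5 = 5 + 2*B²)
449575/U(-459) + M(-42)/(-59609) = 449575/(5 + 2*(-459)²) + 564/(-59609) = 449575/(5 + 2*210681) + 564*(-1/59609) = 449575/(5 + 421362) - 564/59609 = 449575/421367 - 564/59609 = 26561065187/25117265503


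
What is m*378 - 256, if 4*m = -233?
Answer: -44549/2 ≈ -22275.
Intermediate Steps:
m = -233/4 (m = (¼)*(-233) = -233/4 ≈ -58.250)
m*378 - 256 = -233/4*378 - 256 = -44037/2 - 256 = -44549/2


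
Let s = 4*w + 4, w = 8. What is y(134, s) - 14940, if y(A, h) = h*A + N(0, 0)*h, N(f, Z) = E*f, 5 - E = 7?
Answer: -10116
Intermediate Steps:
E = -2 (E = 5 - 1*7 = 5 - 7 = -2)
N(f, Z) = -2*f
s = 36 (s = 4*8 + 4 = 32 + 4 = 36)
y(A, h) = A*h (y(A, h) = h*A + (-2*0)*h = A*h + 0*h = A*h + 0 = A*h)
y(134, s) - 14940 = 134*36 - 14940 = 4824 - 14940 = -10116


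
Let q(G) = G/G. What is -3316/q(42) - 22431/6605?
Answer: -21924611/6605 ≈ -3319.4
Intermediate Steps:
q(G) = 1
-3316/q(42) - 22431/6605 = -3316/1 - 22431/6605 = -3316*1 - 22431*1/6605 = -3316 - 22431/6605 = -21924611/6605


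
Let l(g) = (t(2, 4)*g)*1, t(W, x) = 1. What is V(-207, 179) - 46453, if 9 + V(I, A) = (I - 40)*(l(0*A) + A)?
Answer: -90675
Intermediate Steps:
l(g) = g (l(g) = (1*g)*1 = g*1 = g)
V(I, A) = -9 + A*(-40 + I) (V(I, A) = -9 + (I - 40)*(0*A + A) = -9 + (-40 + I)*(0 + A) = -9 + (-40 + I)*A = -9 + A*(-40 + I))
V(-207, 179) - 46453 = (-9 - 40*179 + 179*(-207)) - 46453 = (-9 - 7160 - 37053) - 46453 = -44222 - 46453 = -90675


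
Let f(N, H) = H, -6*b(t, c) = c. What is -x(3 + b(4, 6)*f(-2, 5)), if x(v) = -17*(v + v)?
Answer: -68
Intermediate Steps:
b(t, c) = -c/6
x(v) = -34*v
-x(3 + b(4, 6)*f(-2, 5)) = -(-34)*(3 - 1/6*6*5) = -(-34)*(3 - 1*5) = -(-34)*(3 - 5) = -(-34)*(-2) = -1*68 = -68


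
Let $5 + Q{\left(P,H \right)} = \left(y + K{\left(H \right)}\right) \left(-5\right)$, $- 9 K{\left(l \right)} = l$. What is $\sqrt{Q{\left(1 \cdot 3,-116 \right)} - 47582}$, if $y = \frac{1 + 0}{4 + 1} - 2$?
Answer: $\frac{i \sqrt{428782}}{3} \approx 218.27 i$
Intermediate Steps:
$K{\left(l \right)} = - \frac{l}{9}$
$y = - \frac{9}{5}$ ($y = 1 \cdot \frac{1}{5} - 2 = \frac{1}{5} - 2 = - \frac{9}{5} \approx -1.8$)
$Q{\left(P,H \right)} = 4 + \frac{5 H}{9}$ ($Q{\left(P,H \right)} = -5 + \left(- \frac{9}{5} - \frac{H}{9}\right) \left(-5\right) = -5 + \left(9 + \frac{5 H}{9}\right) = 4 + \frac{5 H}{9}$)
$\sqrt{Q{\left(1 \cdot 3,-116 \right)} - 47582} = \sqrt{\left(4 + \frac{5}{9} \left(-116\right)\right) - 47582} = \sqrt{\left(4 - \frac{580}{9}\right) - 47582} = \sqrt{- \frac{544}{9} - 47582} = \sqrt{- \frac{428782}{9}} = \frac{i \sqrt{428782}}{3}$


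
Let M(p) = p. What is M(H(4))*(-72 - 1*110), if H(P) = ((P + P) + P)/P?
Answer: -546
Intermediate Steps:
H(P) = 3 (H(P) = (2*P + P)/P = (3*P)/P = 3)
M(H(4))*(-72 - 1*110) = 3*(-72 - 1*110) = 3*(-72 - 110) = 3*(-182) = -546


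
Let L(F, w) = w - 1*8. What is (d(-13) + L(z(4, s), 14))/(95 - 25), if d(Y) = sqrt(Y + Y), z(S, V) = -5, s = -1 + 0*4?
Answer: 3/35 + I*sqrt(26)/70 ≈ 0.085714 + 0.072843*I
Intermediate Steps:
s = -1 (s = -1 + 0 = -1)
d(Y) = sqrt(2)*sqrt(Y) (d(Y) = sqrt(2*Y) = sqrt(2)*sqrt(Y))
L(F, w) = -8 + w (L(F, w) = w - 8 = -8 + w)
(d(-13) + L(z(4, s), 14))/(95 - 25) = (sqrt(2)*sqrt(-13) + (-8 + 14))/(95 - 25) = (sqrt(2)*(I*sqrt(13)) + 6)/70 = (I*sqrt(26) + 6)*(1/70) = (6 + I*sqrt(26))*(1/70) = 3/35 + I*sqrt(26)/70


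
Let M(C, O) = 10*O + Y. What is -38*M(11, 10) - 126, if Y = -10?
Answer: -3546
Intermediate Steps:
M(C, O) = -10 + 10*O (M(C, O) = 10*O - 10 = -10 + 10*O)
-38*M(11, 10) - 126 = -38*(-10 + 10*10) - 126 = -38*(-10 + 100) - 126 = -38*90 - 126 = -3420 - 126 = -3546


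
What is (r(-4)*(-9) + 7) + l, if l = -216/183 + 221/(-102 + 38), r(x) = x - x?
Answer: 9239/3904 ≈ 2.3665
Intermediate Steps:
r(x) = 0
l = -18089/3904 (l = -216*1/183 + 221/(-64) = -72/61 + 221*(-1/64) = -72/61 - 221/64 = -18089/3904 ≈ -4.6335)
(r(-4)*(-9) + 7) + l = (0*(-9) + 7) - 18089/3904 = (0 + 7) - 18089/3904 = 7 - 18089/3904 = 9239/3904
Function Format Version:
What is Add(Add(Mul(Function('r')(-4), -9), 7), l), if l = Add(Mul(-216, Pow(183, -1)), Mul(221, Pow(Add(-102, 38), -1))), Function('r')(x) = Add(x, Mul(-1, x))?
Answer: Rational(9239, 3904) ≈ 2.3665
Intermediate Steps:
Function('r')(x) = 0
l = Rational(-18089, 3904) (l = Add(Mul(-216, Rational(1, 183)), Mul(221, Pow(-64, -1))) = Add(Rational(-72, 61), Mul(221, Rational(-1, 64))) = Add(Rational(-72, 61), Rational(-221, 64)) = Rational(-18089, 3904) ≈ -4.6335)
Add(Add(Mul(Function('r')(-4), -9), 7), l) = Add(Add(Mul(0, -9), 7), Rational(-18089, 3904)) = Add(Add(0, 7), Rational(-18089, 3904)) = Add(7, Rational(-18089, 3904)) = Rational(9239, 3904)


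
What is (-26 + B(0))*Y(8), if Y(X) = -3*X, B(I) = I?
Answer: 624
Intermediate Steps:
(-26 + B(0))*Y(8) = (-26 + 0)*(-3*8) = -26*(-24) = 624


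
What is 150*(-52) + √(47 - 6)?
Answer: -7800 + √41 ≈ -7793.6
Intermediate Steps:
150*(-52) + √(47 - 6) = -7800 + √41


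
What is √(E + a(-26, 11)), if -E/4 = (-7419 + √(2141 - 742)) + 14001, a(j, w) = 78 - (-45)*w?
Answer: √(-25755 - 4*√1399) ≈ 160.95*I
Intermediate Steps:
a(j, w) = 78 + 45*w
E = -26328 - 4*√1399 (E = -4*((-7419 + √(2141 - 742)) + 14001) = -4*((-7419 + √1399) + 14001) = -4*(6582 + √1399) = -26328 - 4*√1399 ≈ -26478.)
√(E + a(-26, 11)) = √((-26328 - 4*√1399) + (78 + 45*11)) = √((-26328 - 4*√1399) + (78 + 495)) = √((-26328 - 4*√1399) + 573) = √(-25755 - 4*√1399)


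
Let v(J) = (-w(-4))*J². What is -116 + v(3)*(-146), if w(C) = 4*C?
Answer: -21140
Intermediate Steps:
v(J) = 16*J² (v(J) = (-4*(-4))*J² = (-1*(-16))*J² = 16*J²)
-116 + v(3)*(-146) = -116 + (16*3²)*(-146) = -116 + (16*9)*(-146) = -116 + 144*(-146) = -116 - 21024 = -21140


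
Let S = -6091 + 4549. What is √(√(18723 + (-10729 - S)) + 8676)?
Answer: 2*√(2169 + 2*√149) ≈ 93.668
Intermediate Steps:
S = -1542
√(√(18723 + (-10729 - S)) + 8676) = √(√(18723 + (-10729 - 1*(-1542))) + 8676) = √(√(18723 + (-10729 + 1542)) + 8676) = √(√(18723 - 9187) + 8676) = √(√9536 + 8676) = √(8*√149 + 8676) = √(8676 + 8*√149)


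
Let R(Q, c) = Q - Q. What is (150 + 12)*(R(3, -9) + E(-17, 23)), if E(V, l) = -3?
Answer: -486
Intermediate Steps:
R(Q, c) = 0
(150 + 12)*(R(3, -9) + E(-17, 23)) = (150 + 12)*(0 - 3) = 162*(-3) = -486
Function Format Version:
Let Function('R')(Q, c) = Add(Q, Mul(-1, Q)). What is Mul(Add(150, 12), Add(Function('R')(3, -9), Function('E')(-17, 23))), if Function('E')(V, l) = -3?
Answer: -486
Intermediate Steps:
Function('R')(Q, c) = 0
Mul(Add(150, 12), Add(Function('R')(3, -9), Function('E')(-17, 23))) = Mul(Add(150, 12), Add(0, -3)) = Mul(162, -3) = -486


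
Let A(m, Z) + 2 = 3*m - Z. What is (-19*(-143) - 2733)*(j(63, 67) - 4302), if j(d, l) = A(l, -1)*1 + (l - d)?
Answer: 65568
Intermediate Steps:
A(m, Z) = -2 - Z + 3*m (A(m, Z) = -2 + (3*m - Z) = -2 + (-Z + 3*m) = -2 - Z + 3*m)
j(d, l) = -1 - d + 4*l (j(d, l) = (-2 - 1*(-1) + 3*l)*1 + (l - d) = (-2 + 1 + 3*l)*1 + (l - d) = (-1 + 3*l)*1 + (l - d) = (-1 + 3*l) + (l - d) = -1 - d + 4*l)
(-19*(-143) - 2733)*(j(63, 67) - 4302) = (-19*(-143) - 2733)*((-1 - 1*63 + 4*67) - 4302) = (2717 - 2733)*((-1 - 63 + 268) - 4302) = -16*(204 - 4302) = -16*(-4098) = 65568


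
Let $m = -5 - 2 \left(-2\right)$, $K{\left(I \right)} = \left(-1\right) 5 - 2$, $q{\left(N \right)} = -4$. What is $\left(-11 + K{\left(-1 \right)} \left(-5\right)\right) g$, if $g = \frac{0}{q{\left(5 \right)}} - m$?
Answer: $24$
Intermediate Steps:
$K{\left(I \right)} = -7$ ($K{\left(I \right)} = -5 - 2 = -7$)
$m = -1$ ($m = -5 - -4 = -5 + 4 = -1$)
$g = 1$ ($g = \frac{0}{-4} - -1 = 0 \left(- \frac{1}{4}\right) + 1 = 0 + 1 = 1$)
$\left(-11 + K{\left(-1 \right)} \left(-5\right)\right) g = \left(-11 - -35\right) 1 = \left(-11 + 35\right) 1 = 24 \cdot 1 = 24$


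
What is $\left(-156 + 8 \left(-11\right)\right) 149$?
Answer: $-36356$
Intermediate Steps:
$\left(-156 + 8 \left(-11\right)\right) 149 = \left(-156 - 88\right) 149 = \left(-244\right) 149 = -36356$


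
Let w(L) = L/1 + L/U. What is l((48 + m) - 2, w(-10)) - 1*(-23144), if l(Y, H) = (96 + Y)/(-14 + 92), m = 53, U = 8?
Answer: 46293/2 ≈ 23147.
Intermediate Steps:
w(L) = 9*L/8 (w(L) = L/1 + L/8 = L*1 + L*(⅛) = L + L/8 = 9*L/8)
l(Y, H) = 16/13 + Y/78 (l(Y, H) = (96 + Y)/78 = (96 + Y)*(1/78) = 16/13 + Y/78)
l((48 + m) - 2, w(-10)) - 1*(-23144) = (16/13 + ((48 + 53) - 2)/78) - 1*(-23144) = (16/13 + (101 - 2)/78) + 23144 = (16/13 + (1/78)*99) + 23144 = (16/13 + 33/26) + 23144 = 5/2 + 23144 = 46293/2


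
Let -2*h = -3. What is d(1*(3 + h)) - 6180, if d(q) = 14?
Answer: -6166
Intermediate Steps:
h = 3/2 (h = -½*(-3) = 3/2 ≈ 1.5000)
d(1*(3 + h)) - 6180 = 14 - 6180 = -6166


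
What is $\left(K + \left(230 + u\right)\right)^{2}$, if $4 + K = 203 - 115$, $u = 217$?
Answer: $281961$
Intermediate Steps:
$K = 84$ ($K = -4 + \left(203 - 115\right) = -4 + 88 = 84$)
$\left(K + \left(230 + u\right)\right)^{2} = \left(84 + \left(230 + 217\right)\right)^{2} = \left(84 + 447\right)^{2} = 531^{2} = 281961$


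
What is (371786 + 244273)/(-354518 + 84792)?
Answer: -616059/269726 ≈ -2.2840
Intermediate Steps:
(371786 + 244273)/(-354518 + 84792) = 616059/(-269726) = 616059*(-1/269726) = -616059/269726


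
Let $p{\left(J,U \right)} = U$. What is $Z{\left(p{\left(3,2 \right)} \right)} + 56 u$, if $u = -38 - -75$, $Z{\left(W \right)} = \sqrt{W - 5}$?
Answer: $2072 + i \sqrt{3} \approx 2072.0 + 1.732 i$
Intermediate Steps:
$Z{\left(W \right)} = \sqrt{-5 + W}$
$u = 37$ ($u = -38 + 75 = 37$)
$Z{\left(p{\left(3,2 \right)} \right)} + 56 u = \sqrt{-5 + 2} + 56 \cdot 37 = \sqrt{-3} + 2072 = i \sqrt{3} + 2072 = 2072 + i \sqrt{3}$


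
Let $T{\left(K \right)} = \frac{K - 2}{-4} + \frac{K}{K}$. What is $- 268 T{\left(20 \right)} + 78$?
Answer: $1016$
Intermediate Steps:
$T{\left(K \right)} = \frac{3}{2} - \frac{K}{4}$ ($T{\left(K \right)} = \left(-2 + K\right) \left(- \frac{1}{4}\right) + 1 = \left(\frac{1}{2} - \frac{K}{4}\right) + 1 = \frac{3}{2} - \frac{K}{4}$)
$- 268 T{\left(20 \right)} + 78 = - 268 \left(\frac{3}{2} - 5\right) + 78 = \left(-268\right) \left(- \frac{7}{2}\right) + 78 = 938 + 78 = 1016$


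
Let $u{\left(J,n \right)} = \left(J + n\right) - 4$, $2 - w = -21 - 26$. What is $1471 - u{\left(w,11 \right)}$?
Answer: $1415$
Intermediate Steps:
$w = 49$ ($w = 2 - \left(-21 - 26\right) = 2 - -47 = 2 + 47 = 49$)
$u{\left(J,n \right)} = -4 + J + n$
$1471 - u{\left(w,11 \right)} = 1471 - \left(-4 + 49 + 11\right) = 1471 - 56 = 1415$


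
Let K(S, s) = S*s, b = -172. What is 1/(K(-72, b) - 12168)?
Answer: 1/216 ≈ 0.0046296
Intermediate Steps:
1/(K(-72, b) - 12168) = 1/(-72*(-172) - 12168) = 1/(12384 - 12168) = 1/216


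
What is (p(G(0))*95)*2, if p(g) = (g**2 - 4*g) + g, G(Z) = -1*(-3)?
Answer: 0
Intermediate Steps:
G(Z) = 3
p(g) = g**2 - 3*g
(p(G(0))*95)*2 = ((3*(-3 + 3))*95)*2 = ((3*0)*95)*2 = (0*95)*2 = 0*2 = 0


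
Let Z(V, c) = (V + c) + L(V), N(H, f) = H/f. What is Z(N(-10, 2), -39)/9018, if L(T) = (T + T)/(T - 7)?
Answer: -259/54108 ≈ -0.0047867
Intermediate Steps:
L(T) = 2*T/(-7 + T) (L(T) = (2*T)/(-7 + T) = 2*T/(-7 + T))
Z(V, c) = V + c + 2*V/(-7 + V) (Z(V, c) = (V + c) + 2*V/(-7 + V) = V + c + 2*V/(-7 + V))
Z(N(-10, 2), -39)/9018 = ((2*(-10/2) + (-7 - 10/2)*(-10/2 - 39))/(-7 - 10/2))/9018 = ((2*(-10*½) + (-7 - 10*½)*(-10*½ - 39))/(-7 - 10*½))*(1/9018) = ((2*(-5) + (-7 - 5)*(-5 - 39))/(-7 - 5))*(1/9018) = ((-10 - 12*(-44))/(-12))*(1/9018) = -(-10 + 528)/12*(1/9018) = -1/12*518*(1/9018) = -259/6*1/9018 = -259/54108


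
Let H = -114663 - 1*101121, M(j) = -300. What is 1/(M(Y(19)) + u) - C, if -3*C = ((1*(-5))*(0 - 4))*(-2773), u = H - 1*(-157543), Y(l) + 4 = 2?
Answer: -3246683863/175623 ≈ -18487.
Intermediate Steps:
Y(l) = -2 (Y(l) = -4 + 2 = -2)
H = -215784 (H = -114663 - 101121 = -215784)
u = -58241 (u = -215784 - 1*(-157543) = -215784 + 157543 = -58241)
C = 55460/3 (C = -(1*(-5))*(0 - 4)*(-2773)/3 = -(-5*(-4))*(-2773)/3 = -20*(-2773)/3 = -1/3*(-55460) = 55460/3 ≈ 18487.)
1/(M(Y(19)) + u) - C = 1/(-300 - 58241) - 1*55460/3 = 1/(-58541) - 55460/3 = -1/58541 - 55460/3 = -3246683863/175623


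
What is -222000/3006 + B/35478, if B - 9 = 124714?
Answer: -416733259/5924826 ≈ -70.337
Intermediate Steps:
B = 124723 (B = 9 + 124714 = 124723)
-222000/3006 + B/35478 = -222000/3006 + 124723/35478 = -222000*1/3006 + 124723*(1/35478) = -37000/501 + 124723/35478 = -416733259/5924826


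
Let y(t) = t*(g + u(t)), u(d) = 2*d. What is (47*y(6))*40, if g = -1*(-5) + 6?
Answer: 259440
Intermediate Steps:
g = 11 (g = 5 + 6 = 11)
y(t) = t*(11 + 2*t)
(47*y(6))*40 = (47*(6*(11 + 2*6)))*40 = (47*(6*(11 + 12)))*40 = (47*(6*23))*40 = (47*138)*40 = 6486*40 = 259440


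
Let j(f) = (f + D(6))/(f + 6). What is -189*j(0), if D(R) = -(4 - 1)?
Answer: 189/2 ≈ 94.500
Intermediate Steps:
D(R) = -3 (D(R) = -1*3 = -3)
j(f) = (-3 + f)/(6 + f) (j(f) = (f - 3)/(f + 6) = (-3 + f)/(6 + f))
-189*j(0) = -189*(-3 + 0)/(6 + 0) = -189*(-3)/6 = -63*(-3)/2 = -189*(-1/2) = 189/2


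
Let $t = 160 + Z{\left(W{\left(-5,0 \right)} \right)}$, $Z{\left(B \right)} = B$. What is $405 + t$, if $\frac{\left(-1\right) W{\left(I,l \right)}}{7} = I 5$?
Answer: $740$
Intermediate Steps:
$W{\left(I,l \right)} = - 35 I$ ($W{\left(I,l \right)} = - 7 I 5 = - 7 \cdot 5 I = - 35 I$)
$t = 335$ ($t = 160 - -175 = 160 + 175 = 335$)
$405 + t = 405 + 335 = 740$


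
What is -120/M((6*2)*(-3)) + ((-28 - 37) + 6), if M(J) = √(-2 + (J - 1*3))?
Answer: -59 + 120*I*√41/41 ≈ -59.0 + 18.741*I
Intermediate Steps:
M(J) = √(-5 + J) (M(J) = √(-2 + (J - 3)) = √(-2 + (-3 + J)) = √(-5 + J))
-120/M((6*2)*(-3)) + ((-28 - 37) + 6) = -120/√(-5 + (6*2)*(-3)) + ((-28 - 37) + 6) = -120/√(-5 + 12*(-3)) + (-65 + 6) = -120/√(-5 - 36) - 59 = -120/√(-41) - 59 = -120/(I*√41) - 59 = -I*√41/41*(-120) - 59 = 120*I*√41/41 - 59 = -59 + 120*I*√41/41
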